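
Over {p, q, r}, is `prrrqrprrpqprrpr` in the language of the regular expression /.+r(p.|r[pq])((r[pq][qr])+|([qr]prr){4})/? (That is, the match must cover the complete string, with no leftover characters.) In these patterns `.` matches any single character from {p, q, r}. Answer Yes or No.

No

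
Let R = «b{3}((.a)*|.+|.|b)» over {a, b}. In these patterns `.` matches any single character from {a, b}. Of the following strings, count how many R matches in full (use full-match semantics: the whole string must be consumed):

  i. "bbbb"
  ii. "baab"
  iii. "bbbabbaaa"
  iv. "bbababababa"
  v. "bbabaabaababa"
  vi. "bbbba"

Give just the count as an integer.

i. "bbbb" → match
ii. "baab" → no match
iii. "bbbabbaaa" → match
iv. "bbababababa" → no match
v → no match
vi. "bbbba" → match
Total matched: 3

3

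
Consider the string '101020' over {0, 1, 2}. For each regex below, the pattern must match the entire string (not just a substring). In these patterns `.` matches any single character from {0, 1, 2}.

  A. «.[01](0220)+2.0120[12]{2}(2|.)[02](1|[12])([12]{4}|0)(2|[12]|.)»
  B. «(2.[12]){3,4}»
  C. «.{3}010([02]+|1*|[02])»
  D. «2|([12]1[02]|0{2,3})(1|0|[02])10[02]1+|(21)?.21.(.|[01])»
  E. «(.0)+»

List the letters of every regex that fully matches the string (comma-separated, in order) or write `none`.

A → no match
B → no match — must start with '2'
C → no match
D → no match
E → match

E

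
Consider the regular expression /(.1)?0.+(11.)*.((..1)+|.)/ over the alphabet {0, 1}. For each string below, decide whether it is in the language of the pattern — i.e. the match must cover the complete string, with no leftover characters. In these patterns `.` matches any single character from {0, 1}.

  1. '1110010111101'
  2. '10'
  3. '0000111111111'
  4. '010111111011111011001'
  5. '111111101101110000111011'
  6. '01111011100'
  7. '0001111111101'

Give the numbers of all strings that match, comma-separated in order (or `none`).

3, 4, 6, 7

1 → no match
2 → no match
3 → match
4 → match
5 → no match
6 → match
7 → match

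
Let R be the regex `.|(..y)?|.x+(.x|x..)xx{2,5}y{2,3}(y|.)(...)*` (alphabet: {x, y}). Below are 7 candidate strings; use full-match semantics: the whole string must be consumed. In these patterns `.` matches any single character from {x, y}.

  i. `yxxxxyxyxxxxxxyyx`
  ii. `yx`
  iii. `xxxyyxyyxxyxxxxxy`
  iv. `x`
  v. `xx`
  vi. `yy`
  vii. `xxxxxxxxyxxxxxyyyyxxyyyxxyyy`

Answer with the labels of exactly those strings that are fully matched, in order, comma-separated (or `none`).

i → no match
ii → no match
iii → no match
iv → match
v → no match
vi → no match
vii → no match

iv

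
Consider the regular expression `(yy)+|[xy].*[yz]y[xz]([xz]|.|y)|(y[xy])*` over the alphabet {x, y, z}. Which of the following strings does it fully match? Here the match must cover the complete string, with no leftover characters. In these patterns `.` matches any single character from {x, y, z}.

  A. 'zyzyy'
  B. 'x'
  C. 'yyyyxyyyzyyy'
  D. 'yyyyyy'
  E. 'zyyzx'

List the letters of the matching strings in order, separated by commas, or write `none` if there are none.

D

A. 'zyzyy' → no match
B. 'x' → no match
C. 'yyyyxyyyzyyy' → no match
D. 'yyyyyy' → match
E. 'zyyzx' → no match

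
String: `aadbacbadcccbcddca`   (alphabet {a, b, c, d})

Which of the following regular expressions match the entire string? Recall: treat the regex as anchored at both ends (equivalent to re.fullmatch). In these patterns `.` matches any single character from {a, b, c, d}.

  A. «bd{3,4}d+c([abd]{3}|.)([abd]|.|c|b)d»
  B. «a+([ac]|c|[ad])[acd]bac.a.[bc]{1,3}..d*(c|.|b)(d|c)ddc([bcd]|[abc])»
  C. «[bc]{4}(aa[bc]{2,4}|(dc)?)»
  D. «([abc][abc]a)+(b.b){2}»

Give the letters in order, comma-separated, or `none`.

A → no match — must start with `bd`
B → match
C → no match
D → no match — must end with `b`

B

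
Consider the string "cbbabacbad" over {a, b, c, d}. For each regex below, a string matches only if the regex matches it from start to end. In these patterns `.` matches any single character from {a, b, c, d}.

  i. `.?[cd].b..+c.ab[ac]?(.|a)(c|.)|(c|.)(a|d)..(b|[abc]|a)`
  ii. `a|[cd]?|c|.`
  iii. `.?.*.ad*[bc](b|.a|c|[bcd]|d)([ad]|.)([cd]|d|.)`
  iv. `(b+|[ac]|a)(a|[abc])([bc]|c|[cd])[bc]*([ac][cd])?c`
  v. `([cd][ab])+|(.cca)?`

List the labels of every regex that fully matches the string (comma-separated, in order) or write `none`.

iii

i → no match
ii → no match
iii → match
iv → no match — must end with "c"
v → no match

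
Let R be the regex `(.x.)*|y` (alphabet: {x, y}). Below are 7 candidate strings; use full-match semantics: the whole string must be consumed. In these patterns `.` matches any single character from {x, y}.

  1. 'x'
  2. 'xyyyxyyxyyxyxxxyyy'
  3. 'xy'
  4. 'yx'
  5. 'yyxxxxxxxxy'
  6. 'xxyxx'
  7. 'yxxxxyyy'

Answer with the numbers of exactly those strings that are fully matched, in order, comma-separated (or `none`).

none

1 → no match
2 → no match
3 → no match
4 → no match
5 → no match
6 → no match
7 → no match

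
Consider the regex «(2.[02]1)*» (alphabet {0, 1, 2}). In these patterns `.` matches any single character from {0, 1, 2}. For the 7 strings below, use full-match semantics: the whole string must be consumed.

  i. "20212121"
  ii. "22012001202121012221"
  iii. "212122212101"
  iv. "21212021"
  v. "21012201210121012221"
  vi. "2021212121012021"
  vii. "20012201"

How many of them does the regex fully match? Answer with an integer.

7

i → match
ii → match
iii → match
iv → match
v → match
vi → match
vii → match
Total matched: 7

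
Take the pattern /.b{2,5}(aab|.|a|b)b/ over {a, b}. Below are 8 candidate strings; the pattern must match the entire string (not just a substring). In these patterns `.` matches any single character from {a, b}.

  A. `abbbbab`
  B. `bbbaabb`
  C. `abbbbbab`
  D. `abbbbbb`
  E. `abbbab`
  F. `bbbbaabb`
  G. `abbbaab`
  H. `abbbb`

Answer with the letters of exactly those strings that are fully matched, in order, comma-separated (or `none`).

A, B, C, D, E, F, H

A → match
B → match
C → match
D → match
E → match
F → match
G → no match
H → match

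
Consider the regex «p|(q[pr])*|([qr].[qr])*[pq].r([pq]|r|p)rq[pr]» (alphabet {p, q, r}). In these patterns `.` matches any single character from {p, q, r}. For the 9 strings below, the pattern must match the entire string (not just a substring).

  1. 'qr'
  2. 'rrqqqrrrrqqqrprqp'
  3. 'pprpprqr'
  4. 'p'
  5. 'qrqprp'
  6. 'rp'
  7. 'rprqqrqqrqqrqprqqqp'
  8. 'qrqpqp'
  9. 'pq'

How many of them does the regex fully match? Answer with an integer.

3

1 → match
2 → no match
3 → no match
4 → match
5 → no match
6 → no match
7 → no match
8 → match
9 → no match
Total matched: 3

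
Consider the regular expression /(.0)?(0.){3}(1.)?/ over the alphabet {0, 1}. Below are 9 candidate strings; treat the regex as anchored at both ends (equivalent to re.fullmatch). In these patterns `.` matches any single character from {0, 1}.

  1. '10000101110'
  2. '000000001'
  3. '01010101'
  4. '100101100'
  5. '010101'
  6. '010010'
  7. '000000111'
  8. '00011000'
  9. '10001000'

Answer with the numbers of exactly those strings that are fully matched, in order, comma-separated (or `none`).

5

1 → no match
2 → no match
3 → no match
4 → no match
5 → match
6 → no match
7 → no match
8 → no match
9 → no match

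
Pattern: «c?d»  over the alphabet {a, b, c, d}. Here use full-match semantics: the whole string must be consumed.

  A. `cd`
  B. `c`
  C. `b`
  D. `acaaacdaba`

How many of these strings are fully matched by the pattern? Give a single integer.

1

A. `cd` → match
B. `c` → no match — must end with `d`
C. `b` → no match — must end with `d`
D. `acaaacdaba` → no match — must end with `d`
Total matched: 1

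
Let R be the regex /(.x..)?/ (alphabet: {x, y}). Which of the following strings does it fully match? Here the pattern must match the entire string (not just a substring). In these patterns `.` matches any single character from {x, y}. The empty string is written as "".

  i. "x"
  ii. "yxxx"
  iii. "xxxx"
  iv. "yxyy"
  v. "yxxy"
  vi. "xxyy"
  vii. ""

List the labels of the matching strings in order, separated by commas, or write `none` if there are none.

ii, iii, iv, v, vi, vii

i → no match
ii → match
iii → match
iv → match
v → match
vi → match
vii → match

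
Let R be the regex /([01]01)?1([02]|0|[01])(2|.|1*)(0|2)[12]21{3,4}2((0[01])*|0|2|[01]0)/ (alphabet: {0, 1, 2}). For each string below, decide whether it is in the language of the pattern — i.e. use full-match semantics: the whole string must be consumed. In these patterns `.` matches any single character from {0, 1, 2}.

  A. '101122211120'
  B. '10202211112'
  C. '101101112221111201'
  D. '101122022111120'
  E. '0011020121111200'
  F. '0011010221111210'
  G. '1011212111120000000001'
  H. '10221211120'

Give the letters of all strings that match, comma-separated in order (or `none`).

A, B, C, D, E, F, G, H

A → match
B → match
C → match
D → match
E → match
F → match
G → match
H → match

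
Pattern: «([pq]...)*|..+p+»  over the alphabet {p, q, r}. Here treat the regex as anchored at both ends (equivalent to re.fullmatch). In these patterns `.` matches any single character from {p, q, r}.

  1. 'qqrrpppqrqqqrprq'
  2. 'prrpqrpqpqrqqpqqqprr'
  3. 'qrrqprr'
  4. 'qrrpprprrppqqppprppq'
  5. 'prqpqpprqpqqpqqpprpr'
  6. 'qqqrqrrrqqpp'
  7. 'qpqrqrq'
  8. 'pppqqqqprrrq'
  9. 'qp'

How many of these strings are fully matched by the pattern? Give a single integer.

3

1 → no match
2 → match
3 → no match
4 → no match
5 → match
6 → match
7 → no match
8 → no match
9 → no match
Total matched: 3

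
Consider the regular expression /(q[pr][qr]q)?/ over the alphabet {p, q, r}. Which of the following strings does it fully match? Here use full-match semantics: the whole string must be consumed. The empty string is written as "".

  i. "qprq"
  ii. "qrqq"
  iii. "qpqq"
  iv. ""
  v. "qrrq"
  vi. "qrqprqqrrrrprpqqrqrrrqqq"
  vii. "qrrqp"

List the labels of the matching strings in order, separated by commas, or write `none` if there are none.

i, ii, iii, iv, v

i → match
ii → match
iii → match
iv → match
v → match
vi → no match
vii → no match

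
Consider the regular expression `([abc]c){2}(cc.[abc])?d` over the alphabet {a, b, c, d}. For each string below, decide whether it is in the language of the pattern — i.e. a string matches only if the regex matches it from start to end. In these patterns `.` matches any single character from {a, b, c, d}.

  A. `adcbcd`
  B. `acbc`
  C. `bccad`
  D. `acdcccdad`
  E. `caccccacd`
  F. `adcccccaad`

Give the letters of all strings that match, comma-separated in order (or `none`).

none

A. `adcbcd` → no match
B. `acbc` → no match — must end with `d`
C. `bccad` → no match
D. `acdcccdad` → no match
E. `caccccacd` → no match
F. `adcccccaad` → no match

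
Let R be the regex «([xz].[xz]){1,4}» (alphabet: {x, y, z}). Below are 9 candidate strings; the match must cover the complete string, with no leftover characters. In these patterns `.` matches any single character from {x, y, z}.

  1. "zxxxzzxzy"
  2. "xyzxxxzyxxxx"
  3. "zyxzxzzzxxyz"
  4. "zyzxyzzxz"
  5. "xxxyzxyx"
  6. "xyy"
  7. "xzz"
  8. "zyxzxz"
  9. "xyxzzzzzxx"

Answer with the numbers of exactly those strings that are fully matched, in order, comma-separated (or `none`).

2, 3, 4, 7, 8

1 → no match
2 → match
3 → match
4 → match
5 → no match
6 → no match
7 → match
8 → match
9 → no match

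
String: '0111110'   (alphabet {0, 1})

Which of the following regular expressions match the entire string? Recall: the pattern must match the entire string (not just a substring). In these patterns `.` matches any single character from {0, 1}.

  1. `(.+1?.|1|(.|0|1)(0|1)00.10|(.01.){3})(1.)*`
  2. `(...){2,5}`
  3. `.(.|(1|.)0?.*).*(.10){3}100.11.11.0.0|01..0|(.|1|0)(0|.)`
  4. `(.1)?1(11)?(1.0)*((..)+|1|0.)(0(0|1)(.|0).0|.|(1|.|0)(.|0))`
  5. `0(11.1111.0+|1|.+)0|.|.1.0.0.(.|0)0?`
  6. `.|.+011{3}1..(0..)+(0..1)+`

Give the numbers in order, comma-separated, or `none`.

1 → match
2 → no match
3 → no match
4 → match
5 → match
6 → no match

1, 4, 5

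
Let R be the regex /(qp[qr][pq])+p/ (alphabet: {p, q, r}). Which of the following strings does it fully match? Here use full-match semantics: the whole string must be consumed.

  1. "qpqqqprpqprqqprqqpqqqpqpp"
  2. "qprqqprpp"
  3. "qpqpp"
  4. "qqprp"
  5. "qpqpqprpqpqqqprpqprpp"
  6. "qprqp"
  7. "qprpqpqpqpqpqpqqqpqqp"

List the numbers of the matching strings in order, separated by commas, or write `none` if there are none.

1 → match
2 → match
3 → match
4 → no match — must start with "qp"
5 → match
6 → match
7 → match

1, 2, 3, 5, 6, 7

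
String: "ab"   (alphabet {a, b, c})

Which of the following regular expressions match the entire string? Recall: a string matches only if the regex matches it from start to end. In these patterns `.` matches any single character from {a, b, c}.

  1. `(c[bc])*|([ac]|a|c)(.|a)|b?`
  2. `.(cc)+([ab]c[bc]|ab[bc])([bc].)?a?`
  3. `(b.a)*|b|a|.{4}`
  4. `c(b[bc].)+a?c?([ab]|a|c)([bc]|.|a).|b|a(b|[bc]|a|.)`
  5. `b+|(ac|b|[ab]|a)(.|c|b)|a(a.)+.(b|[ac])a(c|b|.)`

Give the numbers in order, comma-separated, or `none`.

1 → match
2 → no match
3 → no match
4 → match
5 → match

1, 4, 5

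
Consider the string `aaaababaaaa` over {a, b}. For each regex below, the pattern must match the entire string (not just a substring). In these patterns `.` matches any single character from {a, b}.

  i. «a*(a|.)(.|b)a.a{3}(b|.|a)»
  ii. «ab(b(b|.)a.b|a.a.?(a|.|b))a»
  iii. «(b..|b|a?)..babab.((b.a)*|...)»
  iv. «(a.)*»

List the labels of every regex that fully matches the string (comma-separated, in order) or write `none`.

i → match
ii → no match — must start with `ab`
iii → no match
iv → no match

i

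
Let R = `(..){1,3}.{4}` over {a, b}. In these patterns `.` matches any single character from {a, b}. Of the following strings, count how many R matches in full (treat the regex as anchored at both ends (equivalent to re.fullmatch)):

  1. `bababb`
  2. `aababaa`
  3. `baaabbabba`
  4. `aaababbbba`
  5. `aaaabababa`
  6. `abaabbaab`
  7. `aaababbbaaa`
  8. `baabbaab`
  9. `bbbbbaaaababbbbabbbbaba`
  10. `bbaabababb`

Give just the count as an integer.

6

1 → match
2 → no match
3 → match
4 → match
5 → match
6 → no match
7 → no match
8 → match
9 → no match
10 → match
Total matched: 6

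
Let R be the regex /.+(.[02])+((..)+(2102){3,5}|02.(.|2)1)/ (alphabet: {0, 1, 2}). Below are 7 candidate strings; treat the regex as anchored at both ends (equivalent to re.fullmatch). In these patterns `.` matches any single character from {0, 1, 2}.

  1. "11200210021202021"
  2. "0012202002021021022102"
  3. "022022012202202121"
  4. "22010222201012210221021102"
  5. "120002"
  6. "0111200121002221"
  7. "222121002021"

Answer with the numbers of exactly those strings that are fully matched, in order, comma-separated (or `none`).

1 → match
2 → no match
3 → match
4 → no match
5 → no match
6 → match
7 → match

1, 3, 6, 7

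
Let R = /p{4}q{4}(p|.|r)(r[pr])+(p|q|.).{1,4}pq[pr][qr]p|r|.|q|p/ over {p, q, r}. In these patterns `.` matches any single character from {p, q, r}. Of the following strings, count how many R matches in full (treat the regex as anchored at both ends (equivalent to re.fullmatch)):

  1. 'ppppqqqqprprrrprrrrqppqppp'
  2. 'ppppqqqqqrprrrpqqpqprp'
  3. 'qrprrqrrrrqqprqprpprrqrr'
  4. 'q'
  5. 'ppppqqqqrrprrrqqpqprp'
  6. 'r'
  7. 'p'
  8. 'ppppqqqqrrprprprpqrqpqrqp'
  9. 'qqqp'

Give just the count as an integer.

1 → no match
2 → match
3 → no match
4 → match
5 → match
6 → match
7 → match
8 → match
9 → no match
Total matched: 6

6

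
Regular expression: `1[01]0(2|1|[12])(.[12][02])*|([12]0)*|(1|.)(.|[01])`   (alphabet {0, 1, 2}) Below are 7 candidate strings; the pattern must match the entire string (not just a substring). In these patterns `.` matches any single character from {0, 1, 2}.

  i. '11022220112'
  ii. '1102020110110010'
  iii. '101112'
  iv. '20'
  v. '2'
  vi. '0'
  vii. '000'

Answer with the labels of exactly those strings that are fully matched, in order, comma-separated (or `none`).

ii, iv

i → no match
ii → match
iii → no match
iv → match
v → no match
vi → no match
vii → no match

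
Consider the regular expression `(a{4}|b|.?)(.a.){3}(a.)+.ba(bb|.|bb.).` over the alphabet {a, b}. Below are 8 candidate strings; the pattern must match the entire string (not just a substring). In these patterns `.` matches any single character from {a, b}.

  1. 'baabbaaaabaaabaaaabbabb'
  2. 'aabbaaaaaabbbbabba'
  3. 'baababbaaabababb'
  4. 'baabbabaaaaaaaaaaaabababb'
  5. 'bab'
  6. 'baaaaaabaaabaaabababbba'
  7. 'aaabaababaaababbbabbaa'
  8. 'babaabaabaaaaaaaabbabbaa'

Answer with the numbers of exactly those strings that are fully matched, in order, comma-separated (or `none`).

1, 3, 4, 6, 7, 8

1 → match
2 → no match
3 → match
4 → match
5 → no match
6 → match
7 → match
8 → match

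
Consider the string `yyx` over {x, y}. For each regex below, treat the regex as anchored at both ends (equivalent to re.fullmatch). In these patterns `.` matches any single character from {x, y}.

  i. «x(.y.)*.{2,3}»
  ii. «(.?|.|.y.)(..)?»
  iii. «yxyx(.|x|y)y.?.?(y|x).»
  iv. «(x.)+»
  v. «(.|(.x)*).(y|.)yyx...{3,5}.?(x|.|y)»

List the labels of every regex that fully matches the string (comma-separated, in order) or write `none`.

ii

i → no match — must start with `x`
ii → match
iii → no match — must start with `yxyx`
iv → no match — must start with `x`
v → no match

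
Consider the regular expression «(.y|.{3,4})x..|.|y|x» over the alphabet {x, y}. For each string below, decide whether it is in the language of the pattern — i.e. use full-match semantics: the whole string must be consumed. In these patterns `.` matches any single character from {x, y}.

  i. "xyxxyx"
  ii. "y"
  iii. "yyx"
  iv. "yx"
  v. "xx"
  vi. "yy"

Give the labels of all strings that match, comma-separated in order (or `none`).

i → match
ii → match
iii → no match
iv → no match
v → no match
vi → no match

i, ii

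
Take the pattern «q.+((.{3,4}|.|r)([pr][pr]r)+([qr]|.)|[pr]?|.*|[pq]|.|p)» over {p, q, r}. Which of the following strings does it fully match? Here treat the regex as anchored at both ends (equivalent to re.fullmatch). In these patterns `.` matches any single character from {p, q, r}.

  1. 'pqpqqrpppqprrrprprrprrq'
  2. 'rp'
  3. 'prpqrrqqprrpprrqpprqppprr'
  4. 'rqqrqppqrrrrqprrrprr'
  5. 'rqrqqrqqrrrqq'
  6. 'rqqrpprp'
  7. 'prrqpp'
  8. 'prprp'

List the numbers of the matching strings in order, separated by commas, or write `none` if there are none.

1 → no match — must start with 'q'
2 → no match — must start with 'q'
3 → no match — must start with 'q'
4 → no match — must start with 'q'
5 → no match — must start with 'q'
6 → no match — must start with 'q'
7 → no match — must start with 'q'
8 → no match — must start with 'q'

none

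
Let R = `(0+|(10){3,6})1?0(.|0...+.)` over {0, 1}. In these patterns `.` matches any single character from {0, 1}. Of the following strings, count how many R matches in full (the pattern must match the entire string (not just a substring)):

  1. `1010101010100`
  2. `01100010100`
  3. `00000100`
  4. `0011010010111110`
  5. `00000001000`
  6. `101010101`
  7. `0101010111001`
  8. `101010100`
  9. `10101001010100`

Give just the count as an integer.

1 → match
2 → no match
3 → match
4 → no match
5 → match
6 → match
7 → no match
8 → match
9 → no match
Total matched: 5

5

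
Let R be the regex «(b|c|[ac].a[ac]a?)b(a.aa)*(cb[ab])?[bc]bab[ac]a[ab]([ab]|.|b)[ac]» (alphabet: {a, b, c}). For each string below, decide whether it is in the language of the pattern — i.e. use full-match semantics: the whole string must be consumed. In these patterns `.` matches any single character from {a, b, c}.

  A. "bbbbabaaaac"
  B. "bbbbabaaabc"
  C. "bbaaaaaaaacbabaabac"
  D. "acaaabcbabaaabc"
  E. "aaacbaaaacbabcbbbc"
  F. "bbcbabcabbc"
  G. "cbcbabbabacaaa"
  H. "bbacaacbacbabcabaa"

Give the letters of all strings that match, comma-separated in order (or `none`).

A, B, C, D, F, H

A → match
B → match
C → match
D → match
E → no match
F → match
G → no match
H → match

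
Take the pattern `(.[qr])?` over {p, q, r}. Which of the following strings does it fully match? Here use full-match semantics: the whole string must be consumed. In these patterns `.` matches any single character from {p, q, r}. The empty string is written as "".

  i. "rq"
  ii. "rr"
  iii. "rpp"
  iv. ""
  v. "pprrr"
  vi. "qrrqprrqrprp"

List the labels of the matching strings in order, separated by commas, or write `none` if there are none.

i → match
ii → match
iii → no match
iv → match
v → no match
vi → no match

i, ii, iv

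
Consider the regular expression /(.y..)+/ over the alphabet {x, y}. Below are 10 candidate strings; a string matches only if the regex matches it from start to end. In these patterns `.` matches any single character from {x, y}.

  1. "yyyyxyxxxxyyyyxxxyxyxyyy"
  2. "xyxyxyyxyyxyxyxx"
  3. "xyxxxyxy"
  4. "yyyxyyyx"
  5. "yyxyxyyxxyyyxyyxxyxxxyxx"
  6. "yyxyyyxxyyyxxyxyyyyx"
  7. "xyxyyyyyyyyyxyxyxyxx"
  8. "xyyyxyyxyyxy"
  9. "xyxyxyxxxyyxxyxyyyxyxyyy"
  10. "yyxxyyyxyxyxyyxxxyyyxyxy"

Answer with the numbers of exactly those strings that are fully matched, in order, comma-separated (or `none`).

1 → no match
2 → match
3 → match
4 → match
5 → match
6 → match
7 → match
8 → match
9 → match
10 → no match

2, 3, 4, 5, 6, 7, 8, 9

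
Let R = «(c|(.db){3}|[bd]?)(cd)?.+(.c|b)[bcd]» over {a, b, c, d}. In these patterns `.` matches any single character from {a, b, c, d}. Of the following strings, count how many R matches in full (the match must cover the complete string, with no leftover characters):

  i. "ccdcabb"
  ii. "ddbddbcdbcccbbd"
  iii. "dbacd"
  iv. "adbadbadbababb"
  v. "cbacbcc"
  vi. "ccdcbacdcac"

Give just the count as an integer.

5

i. "ccdcabb" → match
ii → match
iii. "dbacd" → match
iv → match
v. "cbacbcc" → match
vi. "ccdcbacdcac" → no match
Total matched: 5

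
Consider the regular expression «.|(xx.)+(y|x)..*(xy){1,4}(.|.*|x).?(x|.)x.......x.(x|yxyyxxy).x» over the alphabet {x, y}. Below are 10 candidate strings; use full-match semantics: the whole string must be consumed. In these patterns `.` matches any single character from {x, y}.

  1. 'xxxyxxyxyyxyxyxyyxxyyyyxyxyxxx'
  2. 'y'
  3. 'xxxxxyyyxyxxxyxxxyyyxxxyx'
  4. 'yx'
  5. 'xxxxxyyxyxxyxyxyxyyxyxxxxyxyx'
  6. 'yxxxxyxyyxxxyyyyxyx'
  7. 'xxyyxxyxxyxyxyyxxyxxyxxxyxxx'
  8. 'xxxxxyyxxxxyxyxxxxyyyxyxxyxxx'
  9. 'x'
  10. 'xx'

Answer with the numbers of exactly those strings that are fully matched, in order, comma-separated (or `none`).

1 → match
2 → match
3 → match
4 → no match
5 → match
6 → no match
7 → match
8 → match
9 → match
10 → no match

1, 2, 3, 5, 7, 8, 9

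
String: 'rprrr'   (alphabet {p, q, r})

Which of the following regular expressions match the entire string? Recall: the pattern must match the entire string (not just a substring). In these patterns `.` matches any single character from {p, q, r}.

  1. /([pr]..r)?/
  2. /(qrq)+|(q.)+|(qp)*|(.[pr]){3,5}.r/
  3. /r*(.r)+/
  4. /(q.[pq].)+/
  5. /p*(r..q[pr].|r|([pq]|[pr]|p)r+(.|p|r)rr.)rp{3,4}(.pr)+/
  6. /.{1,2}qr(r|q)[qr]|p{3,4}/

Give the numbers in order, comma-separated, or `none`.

1 → no match
2 → no match
3 → match
4 → no match — must start with 'q'
5 → no match — must end with 'pr'
6 → no match

3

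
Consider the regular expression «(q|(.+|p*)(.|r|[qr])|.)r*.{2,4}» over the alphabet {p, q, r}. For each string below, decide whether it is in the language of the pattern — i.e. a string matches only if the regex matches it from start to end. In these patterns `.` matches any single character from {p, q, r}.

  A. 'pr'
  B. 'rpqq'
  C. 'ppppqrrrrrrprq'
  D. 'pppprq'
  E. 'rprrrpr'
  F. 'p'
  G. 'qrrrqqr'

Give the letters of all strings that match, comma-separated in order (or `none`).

B, C, D, E, G

A. 'pr' → no match
B. 'rpqq' → match
C → match
D. 'pppprq' → match
E. 'rprrrpr' → match
F. 'p' → no match
G. 'qrrrqqr' → match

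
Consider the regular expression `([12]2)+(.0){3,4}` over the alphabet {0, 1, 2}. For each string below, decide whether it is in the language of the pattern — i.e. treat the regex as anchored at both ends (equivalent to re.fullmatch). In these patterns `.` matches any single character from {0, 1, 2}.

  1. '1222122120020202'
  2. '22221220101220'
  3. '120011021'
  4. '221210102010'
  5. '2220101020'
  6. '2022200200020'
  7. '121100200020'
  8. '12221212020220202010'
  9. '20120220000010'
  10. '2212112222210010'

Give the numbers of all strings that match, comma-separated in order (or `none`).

1 → no match — must end with '0'
2 → no match
3 → no match — must end with '0'
4 → match
5 → match
6 → no match
7 → no match
8 → no match
9 → no match
10 → no match

4, 5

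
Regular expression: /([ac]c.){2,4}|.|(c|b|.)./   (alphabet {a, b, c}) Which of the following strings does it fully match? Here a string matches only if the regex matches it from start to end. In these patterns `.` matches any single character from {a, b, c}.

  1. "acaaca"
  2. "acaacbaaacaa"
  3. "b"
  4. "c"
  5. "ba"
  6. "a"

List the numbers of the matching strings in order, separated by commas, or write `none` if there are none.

1, 3, 4, 5, 6

1 → match
2 → no match
3 → match
4 → match
5 → match
6 → match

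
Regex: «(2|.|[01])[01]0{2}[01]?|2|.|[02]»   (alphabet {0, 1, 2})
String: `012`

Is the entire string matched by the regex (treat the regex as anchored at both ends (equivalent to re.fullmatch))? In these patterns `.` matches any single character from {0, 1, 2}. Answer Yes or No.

No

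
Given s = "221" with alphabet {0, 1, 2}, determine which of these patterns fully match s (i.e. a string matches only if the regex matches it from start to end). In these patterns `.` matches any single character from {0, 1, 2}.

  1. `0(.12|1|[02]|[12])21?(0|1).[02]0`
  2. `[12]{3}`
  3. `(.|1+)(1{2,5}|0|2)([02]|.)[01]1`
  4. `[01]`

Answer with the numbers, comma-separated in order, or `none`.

1 → no match — must start with "0"
2 → match
3 → no match
4 → no match

2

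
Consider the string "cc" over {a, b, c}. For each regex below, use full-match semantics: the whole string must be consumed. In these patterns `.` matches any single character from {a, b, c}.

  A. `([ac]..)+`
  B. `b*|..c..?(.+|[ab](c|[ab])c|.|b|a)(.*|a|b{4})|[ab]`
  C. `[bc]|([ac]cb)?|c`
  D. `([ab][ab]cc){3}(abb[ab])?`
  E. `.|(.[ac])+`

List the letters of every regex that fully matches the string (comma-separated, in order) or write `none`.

E

A → no match
B → no match
C → no match
D → no match
E → match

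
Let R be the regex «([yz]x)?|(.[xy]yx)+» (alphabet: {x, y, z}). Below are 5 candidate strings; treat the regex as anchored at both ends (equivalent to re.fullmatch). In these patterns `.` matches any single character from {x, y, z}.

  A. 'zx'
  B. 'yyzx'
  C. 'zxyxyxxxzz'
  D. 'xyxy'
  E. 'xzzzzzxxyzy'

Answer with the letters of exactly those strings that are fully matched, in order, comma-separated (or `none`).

A

A → match
B → no match
C → no match
D → no match
E → no match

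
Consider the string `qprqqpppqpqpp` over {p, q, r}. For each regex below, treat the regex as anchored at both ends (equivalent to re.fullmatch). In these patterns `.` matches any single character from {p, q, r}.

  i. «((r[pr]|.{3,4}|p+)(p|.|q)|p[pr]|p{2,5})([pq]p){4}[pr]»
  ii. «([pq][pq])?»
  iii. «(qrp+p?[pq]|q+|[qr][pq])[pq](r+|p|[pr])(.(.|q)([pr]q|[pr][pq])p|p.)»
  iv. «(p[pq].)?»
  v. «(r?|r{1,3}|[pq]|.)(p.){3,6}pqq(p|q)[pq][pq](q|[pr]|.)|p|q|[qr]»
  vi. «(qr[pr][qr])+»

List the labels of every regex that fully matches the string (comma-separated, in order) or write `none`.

i

i → match
ii → no match
iii → no match
iv → no match
v → no match
vi → no match — must start with `qr`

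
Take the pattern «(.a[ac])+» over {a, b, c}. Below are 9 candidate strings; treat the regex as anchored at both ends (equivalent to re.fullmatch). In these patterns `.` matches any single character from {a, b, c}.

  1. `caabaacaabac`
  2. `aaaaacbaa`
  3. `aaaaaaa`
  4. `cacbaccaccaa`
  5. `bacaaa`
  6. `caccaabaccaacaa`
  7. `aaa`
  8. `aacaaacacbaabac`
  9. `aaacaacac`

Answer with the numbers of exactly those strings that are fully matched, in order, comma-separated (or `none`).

1, 2, 4, 5, 6, 7, 8, 9

1 → match
2 → match
3 → no match
4 → match
5 → match
6 → match
7 → match
8 → match
9 → match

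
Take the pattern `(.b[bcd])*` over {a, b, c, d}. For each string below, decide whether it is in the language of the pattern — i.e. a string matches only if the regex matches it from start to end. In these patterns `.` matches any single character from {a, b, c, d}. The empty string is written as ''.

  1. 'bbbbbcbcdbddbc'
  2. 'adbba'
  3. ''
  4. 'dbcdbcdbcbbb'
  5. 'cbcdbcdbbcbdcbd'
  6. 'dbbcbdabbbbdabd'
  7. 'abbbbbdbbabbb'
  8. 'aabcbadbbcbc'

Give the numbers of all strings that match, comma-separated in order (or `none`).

3, 4, 5, 6

1 → no match
2 → no match
3 → match
4 → match
5 → match
6 → match
7 → no match
8 → no match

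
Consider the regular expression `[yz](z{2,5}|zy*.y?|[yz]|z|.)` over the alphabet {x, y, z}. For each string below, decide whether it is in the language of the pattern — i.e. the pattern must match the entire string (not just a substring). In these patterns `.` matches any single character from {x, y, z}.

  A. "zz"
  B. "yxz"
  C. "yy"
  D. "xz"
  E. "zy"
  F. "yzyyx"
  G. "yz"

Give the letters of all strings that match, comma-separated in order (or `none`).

A, C, E, F, G

A → match
B → no match
C → match
D → no match
E → match
F → match
G → match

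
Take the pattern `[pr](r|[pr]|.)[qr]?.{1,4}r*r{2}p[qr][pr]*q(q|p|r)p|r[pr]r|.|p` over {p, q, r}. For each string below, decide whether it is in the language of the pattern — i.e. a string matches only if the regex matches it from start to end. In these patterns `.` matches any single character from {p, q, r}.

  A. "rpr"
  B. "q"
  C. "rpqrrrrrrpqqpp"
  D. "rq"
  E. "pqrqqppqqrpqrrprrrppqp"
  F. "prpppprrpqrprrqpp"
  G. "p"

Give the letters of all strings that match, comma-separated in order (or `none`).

A → match
B → match
C → match
D → no match
E → no match
F → match
G → match

A, B, C, F, G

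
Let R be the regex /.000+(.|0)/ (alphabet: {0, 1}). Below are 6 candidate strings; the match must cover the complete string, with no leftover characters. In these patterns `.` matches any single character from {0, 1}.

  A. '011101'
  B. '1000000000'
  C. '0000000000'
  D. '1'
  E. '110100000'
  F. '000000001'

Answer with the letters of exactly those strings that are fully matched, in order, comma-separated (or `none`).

B, C, F

A. '011101' → no match
B. '1000000000' → match
C. '0000000000' → match
D. '1' → no match
E. '110100000' → no match
F. '000000001' → match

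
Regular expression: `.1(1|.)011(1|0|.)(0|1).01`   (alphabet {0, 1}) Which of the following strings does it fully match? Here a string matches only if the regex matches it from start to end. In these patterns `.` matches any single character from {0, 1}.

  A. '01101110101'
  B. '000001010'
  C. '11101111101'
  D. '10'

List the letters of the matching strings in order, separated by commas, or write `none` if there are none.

A, C

A → match
B → no match — must end with '01'
C → match
D → no match — must end with '01'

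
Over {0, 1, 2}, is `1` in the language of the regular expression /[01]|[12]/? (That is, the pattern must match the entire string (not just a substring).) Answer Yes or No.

Yes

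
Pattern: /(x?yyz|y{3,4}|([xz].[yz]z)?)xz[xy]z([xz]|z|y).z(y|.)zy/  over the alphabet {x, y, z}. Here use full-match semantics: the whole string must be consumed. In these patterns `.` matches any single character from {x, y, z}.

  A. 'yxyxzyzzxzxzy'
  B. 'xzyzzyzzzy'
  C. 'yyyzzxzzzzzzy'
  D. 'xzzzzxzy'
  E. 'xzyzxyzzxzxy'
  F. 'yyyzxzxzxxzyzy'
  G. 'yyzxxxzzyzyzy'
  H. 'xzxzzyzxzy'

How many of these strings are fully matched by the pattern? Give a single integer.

2

A → no match
B. 'xzyzzyzzzy' → match
C → no match
D. 'xzzzzxzy' → no match
E. 'xzyzxyzzxzxy' → no match — must end with 'zy'
F → no match
G → no match
H. 'xzxzzyzxzy' → match
Total matched: 2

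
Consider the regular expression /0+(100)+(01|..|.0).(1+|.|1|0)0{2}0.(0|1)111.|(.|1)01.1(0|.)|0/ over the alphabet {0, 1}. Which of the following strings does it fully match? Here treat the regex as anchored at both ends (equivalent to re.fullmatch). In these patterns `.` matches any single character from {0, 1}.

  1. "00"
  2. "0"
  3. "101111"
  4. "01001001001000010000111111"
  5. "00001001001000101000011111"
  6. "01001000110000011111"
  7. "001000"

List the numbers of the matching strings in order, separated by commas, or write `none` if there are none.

1 → no match
2 → match
3 → match
4 → match
5 → match
6 → match
7 → no match

2, 3, 4, 5, 6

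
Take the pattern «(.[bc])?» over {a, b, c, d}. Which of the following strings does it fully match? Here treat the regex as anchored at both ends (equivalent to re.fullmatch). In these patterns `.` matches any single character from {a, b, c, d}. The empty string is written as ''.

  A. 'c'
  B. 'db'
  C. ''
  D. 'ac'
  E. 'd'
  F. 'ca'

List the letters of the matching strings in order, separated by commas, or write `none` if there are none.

B, C, D

A. 'c' → no match
B. 'db' → match
C. '' → match
D. 'ac' → match
E. 'd' → no match
F. 'ca' → no match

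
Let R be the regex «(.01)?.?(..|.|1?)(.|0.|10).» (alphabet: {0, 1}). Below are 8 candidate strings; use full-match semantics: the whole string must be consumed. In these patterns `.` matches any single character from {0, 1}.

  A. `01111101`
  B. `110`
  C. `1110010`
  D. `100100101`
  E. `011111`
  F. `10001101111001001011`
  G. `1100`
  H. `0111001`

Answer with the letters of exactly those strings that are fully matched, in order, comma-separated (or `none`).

B, G

A → no match
B → match
C → no match
D → no match
E → no match
F → no match
G → match
H → no match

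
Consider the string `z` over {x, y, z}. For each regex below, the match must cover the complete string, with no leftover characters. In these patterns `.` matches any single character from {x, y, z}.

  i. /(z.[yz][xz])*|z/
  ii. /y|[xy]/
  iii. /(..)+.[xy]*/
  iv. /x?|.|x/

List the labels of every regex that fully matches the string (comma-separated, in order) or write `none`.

i, iv

i → match
ii → no match
iii → no match
iv → match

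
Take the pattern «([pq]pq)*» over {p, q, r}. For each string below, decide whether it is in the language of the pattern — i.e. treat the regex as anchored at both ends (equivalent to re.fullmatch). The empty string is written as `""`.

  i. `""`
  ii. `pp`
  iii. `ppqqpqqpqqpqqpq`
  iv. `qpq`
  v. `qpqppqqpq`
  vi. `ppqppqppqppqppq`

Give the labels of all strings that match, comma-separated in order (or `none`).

i, iii, iv, v, vi

i → match
ii → no match
iii → match
iv → match
v → match
vi → match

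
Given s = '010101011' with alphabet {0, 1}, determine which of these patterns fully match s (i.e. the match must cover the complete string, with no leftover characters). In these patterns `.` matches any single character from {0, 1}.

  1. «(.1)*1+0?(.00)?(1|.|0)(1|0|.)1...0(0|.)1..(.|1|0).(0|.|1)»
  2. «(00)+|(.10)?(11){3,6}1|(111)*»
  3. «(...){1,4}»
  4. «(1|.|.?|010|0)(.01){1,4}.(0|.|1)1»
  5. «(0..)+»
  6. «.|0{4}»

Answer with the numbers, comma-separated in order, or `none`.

1 → no match
2 → no match
3 → match
4 → match
5 → no match
6 → no match

3, 4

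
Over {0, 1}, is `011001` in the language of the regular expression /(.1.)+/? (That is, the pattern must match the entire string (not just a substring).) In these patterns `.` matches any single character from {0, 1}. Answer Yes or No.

No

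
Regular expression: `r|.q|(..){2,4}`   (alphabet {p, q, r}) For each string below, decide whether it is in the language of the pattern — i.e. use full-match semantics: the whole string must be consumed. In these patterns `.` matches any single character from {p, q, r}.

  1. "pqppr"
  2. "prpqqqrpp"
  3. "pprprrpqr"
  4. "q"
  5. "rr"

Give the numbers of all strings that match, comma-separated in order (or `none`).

none

1 → no match
2 → no match
3 → no match
4 → no match
5 → no match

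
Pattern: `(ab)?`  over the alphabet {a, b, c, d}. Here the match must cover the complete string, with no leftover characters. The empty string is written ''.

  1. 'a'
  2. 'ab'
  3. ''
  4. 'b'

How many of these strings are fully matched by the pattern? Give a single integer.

2

1 → no match
2 → match
3 → match
4 → no match
Total matched: 2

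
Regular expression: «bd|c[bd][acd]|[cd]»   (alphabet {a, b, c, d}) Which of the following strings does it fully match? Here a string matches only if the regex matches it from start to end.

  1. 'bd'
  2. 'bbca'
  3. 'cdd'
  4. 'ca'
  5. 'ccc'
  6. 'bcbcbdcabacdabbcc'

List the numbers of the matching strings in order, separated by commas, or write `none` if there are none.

1 → match
2 → no match
3 → match
4 → no match
5 → no match
6 → no match

1, 3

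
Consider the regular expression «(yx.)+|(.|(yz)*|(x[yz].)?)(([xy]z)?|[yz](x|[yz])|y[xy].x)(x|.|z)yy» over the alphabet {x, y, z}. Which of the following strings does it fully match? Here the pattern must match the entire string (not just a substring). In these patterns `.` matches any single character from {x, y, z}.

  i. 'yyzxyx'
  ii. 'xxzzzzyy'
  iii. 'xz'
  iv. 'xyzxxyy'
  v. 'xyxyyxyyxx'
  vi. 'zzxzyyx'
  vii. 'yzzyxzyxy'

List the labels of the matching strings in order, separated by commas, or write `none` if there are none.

none

i → no match
ii → no match
iii → no match
iv → no match
v → no match
vi → no match
vii → no match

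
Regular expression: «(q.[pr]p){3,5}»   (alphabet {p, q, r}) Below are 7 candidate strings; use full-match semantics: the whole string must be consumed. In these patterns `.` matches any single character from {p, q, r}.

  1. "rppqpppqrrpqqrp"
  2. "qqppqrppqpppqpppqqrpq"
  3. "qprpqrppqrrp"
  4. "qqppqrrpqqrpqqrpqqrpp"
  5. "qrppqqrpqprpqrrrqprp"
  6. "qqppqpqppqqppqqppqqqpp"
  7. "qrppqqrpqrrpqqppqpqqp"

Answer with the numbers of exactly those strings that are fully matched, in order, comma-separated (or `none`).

3

1 → no match — must start with "q"
2 → no match — must end with "p"
3 → match
4 → no match
5 → no match
6 → no match
7 → no match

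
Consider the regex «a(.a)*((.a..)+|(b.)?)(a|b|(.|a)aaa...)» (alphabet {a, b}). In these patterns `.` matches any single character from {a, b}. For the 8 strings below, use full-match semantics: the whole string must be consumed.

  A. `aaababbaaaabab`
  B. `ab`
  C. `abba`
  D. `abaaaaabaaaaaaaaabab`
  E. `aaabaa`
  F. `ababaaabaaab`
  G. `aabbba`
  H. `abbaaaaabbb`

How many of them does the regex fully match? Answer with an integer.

A → match
B → match
C → match
D → match
E → match
F → match
G → no match
H → no match
Total matched: 6

6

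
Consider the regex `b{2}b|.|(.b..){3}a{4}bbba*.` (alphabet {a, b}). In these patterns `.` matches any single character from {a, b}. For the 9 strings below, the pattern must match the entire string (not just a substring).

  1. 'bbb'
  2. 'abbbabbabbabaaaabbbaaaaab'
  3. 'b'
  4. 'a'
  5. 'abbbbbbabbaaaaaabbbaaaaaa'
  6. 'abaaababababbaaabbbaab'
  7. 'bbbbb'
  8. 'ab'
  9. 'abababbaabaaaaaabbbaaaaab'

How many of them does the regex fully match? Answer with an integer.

1 → match
2 → match
3 → match
4 → match
5 → match
6 → no match
7 → no match
8 → no match
9 → match
Total matched: 6

6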